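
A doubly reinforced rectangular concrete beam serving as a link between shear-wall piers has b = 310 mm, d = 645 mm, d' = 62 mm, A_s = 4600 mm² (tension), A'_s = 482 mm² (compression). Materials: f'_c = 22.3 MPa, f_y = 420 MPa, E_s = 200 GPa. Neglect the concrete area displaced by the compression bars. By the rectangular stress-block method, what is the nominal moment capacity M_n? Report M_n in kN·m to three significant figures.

M_n ≈ 979 kN·m

Assume both tension and compression steel yield.
Net tension couple steel: A_s − A'_s = 4118 mm².
a = (A_s − A'_s) f_y / (0.85 f'_c b) = 1729560/(0.85 × 22.3 × 310) = 294.34 mm.
c = a/β₁ = 294.34/0.85 = 346.28 mm; ε'_s = 0.003(c − d')/c = 0.0025 ≥ f_y/E_s = 0.0021, so compression steel does yield.
M_n = (A_s − A'_s) f_y (d − a/2) + A'_s f_y (d − d') = [1729560 × (645 − 147.17) + 202440 × (645 − 62)] × 10⁻⁶ = 861.03 + 118.02 = 979.05 kN·m.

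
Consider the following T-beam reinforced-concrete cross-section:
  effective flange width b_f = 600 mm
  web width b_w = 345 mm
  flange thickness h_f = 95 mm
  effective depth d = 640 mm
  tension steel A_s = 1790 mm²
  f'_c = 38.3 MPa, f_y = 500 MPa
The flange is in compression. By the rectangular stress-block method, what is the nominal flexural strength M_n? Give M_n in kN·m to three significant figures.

M_n ≈ 552 kN·m

Tension: T = A_s f_y = 1790 × 500 = 895000 N.
Try a within the flange: a = T/(0.85 f'_c b_f) = 895000/(0.85 × 38.3 × 600) = 45.82 mm.
Since a = 45.82 ≤ h_f = 95 mm, the stress block lies entirely in the flange; analyse as a rectangular beam of width b_f.
M_n = T(d − a/2) = 895000 × (640 − 22.91) = 552.30 × 10⁶ N·mm.
M_n = 552.30 kN·m.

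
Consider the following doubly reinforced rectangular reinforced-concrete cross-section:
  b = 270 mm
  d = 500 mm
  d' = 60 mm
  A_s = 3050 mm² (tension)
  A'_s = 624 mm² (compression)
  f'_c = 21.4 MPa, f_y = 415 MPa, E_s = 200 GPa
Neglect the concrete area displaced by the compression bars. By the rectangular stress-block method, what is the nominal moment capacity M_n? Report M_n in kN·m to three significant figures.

Assume both tension and compression steel yield.
Net tension couple steel: A_s − A'_s = 2426 mm².
a = (A_s − A'_s) f_y / (0.85 f'_c b) = 1006790/(0.85 × 21.4 × 270) = 204.99 mm.
c = a/β₁ = 204.99/0.85 = 241.16 mm; ε'_s = 0.003(c − d')/c = 0.0023 ≥ f_y/E_s = 0.0021, so compression steel does yield.
M_n = (A_s − A'_s) f_y (d − a/2) + A'_s f_y (d − d') = [1006790 × (500 − 102.495) + 258960 × (500 − 60)] × 10⁻⁶ = 400.20 + 113.94 = 514.14 kN·m.

M_n ≈ 514 kN·m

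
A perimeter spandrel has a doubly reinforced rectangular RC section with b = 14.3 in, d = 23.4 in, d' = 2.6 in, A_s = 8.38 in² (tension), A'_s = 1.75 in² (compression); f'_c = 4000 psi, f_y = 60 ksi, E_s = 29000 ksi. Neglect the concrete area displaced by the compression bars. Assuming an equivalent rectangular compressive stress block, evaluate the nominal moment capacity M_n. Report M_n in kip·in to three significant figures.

Assume both steels yield.
a = (A_s − A'_s) f_y/(0.85 f'_c b) = (8.38 − 1.75) × 60/(0.85 × 4 × 14.3) = 8.182 in.
c = a/β₁ = 8.182/0.85 = 9.626 in; ε'_s = 0.003(c − d')/c = 0.0022 ≥ ε_y = 0.0021, so the compression steel yields.
M_n = (A_s − A'_s) f_y (d − a/2) + A'_s f_y (d − d') = 397.8 × (23.4 − 4.091) + 105 × (23.4 − 2.6) = 7681.1 + 2184.0 = 9865.1 kip·in.

M_n ≈ 9870 kip·in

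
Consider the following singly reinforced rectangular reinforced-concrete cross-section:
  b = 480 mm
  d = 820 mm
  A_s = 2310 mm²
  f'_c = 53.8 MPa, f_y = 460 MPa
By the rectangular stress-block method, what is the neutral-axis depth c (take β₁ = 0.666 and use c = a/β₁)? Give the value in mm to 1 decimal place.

c ≈ 72.7 mm

T = A_s f_y = 2310 × 460 = 1062600 N = 1062.6 kN.
Setting C = 0.85 f'_c a b equal to T: a = 1062600/(0.85 × 53.8 × 480) = 48.409 mm.
With β₁ = 0.666, c = a/β₁ = 48.409/0.666 = 72.7 mm.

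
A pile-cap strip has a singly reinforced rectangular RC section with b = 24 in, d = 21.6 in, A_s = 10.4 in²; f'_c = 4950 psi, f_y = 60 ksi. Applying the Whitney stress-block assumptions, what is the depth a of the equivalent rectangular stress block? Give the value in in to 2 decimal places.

T = A_s f_y = 10.4 × 60 = 624 kips.
a = T/(0.85 f'_c b) = 624/(0.85 × 4.95 × 24) = 6.18 in.

a ≈ 6.18 in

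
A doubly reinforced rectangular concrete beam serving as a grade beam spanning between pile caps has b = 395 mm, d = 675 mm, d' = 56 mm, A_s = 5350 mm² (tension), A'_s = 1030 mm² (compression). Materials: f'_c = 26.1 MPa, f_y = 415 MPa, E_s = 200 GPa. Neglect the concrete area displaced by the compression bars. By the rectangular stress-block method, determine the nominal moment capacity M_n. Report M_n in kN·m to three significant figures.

M_n ≈ 1290 kN·m

Assume both tension and compression steel yield.
Net tension couple steel: A_s − A'_s = 4320 mm².
a = (A_s − A'_s) f_y / (0.85 f'_c b) = 1792800/(0.85 × 26.1 × 395) = 204.59 mm.
c = a/β₁ = 204.59/0.85 = 240.69 mm; ε'_s = 0.003(c − d')/c = 0.0023 ≥ f_y/E_s = 0.0021, so compression steel does yield.
M_n = (A_s − A'_s) f_y (d − a/2) + A'_s f_y (d − d') = [1792800 × (675 − 102.295) + 427450 × (675 − 56)] × 10⁻⁶ = 1026.75 + 264.59 = 1291.34 kN·m.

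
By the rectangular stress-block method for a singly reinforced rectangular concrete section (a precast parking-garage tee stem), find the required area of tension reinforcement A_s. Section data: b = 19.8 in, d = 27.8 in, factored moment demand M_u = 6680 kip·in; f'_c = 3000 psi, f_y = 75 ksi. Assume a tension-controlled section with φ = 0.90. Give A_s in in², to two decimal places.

A_s ≈ 3.98 in²

M_n = M_u/φ = 6680/0.90 = 7422.22 kip·in.
From M_n = 0.85 f'_c a b (d − a/2):
a = d − √(d² − 2M_n/(0.85 f'_c b)) = 27.8 − √(27.8² − 2 × 7422.22/(0.85 × 3 × 19.8)) = 5.918 in.
A_s = 0.85 f'_c a b / f_y = 0.85 × 3 × 5.918 × 19.8 / 75 = 3.984 in².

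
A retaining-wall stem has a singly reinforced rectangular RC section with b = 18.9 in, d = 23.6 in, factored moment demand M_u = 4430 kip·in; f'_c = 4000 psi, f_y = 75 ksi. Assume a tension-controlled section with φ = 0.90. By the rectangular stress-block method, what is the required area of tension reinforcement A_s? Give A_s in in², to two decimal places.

M_n = M_u/φ = 4430/0.90 = 4922.22 kip·in.
From M_n = 0.85 f'_c a b (d − a/2):
a = d − √(d² − 2M_n/(0.85 f'_c b)) = 23.6 − √(23.6² − 2 × 4922.22/(0.85 × 4 × 18.9)) = 3.506 in.
A_s = 0.85 f'_c a b / f_y = 0.85 × 4 × 3.506 × 18.9 / 75 = 3.004 in².

A_s ≈ 3.00 in²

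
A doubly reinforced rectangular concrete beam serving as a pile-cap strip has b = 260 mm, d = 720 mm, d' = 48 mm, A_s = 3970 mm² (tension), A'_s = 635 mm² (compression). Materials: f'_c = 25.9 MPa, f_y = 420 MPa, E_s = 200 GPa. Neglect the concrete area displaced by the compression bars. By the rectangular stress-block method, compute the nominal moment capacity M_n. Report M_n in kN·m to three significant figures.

Assume both tension and compression steel yield.
Net tension couple steel: A_s − A'_s = 3335 mm².
a = (A_s − A'_s) f_y / (0.85 f'_c b) = 1400700/(0.85 × 25.9 × 260) = 244.71 mm.
c = a/β₁ = 244.71/0.85 = 287.89 mm; ε'_s = 0.003(c − d')/c = 0.0025 ≥ f_y/E_s = 0.0021, so compression steel does yield.
M_n = (A_s − A'_s) f_y (d − a/2) + A'_s f_y (d − d') = [1400700 × (720 − 122.355) + 266700 × (720 − 48)] × 10⁻⁶ = 837.12 + 179.22 = 1016.34 kN·m.

M_n ≈ 1020 kN·m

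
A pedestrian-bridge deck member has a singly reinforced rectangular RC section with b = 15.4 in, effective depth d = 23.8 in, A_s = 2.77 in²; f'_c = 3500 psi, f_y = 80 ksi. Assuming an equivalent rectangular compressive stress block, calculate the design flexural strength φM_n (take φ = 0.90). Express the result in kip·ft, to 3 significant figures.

φM_n ≈ 355 kip·ft

T = A_s f_y = 2.77 × 80 = 221.6 kips.
a = T/(0.85 f'_c b) = 221.6/(0.85 × 3.5 × 15.4) = 4.837 in.
M_n = T(d − a/2) = 221.6 × (23.8 − 2.4185) = 4738.1 kip·in = 4738.1/12 = 394.84 kip·ft.
φM_n = 0.90 × 394.84 = 355.36 kip·ft.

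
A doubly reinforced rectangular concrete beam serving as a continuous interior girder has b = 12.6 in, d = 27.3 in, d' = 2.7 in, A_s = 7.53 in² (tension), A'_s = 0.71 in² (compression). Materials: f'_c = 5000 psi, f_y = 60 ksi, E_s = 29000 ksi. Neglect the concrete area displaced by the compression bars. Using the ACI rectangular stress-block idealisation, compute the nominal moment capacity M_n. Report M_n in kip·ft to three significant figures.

M_n ≈ 888 kip·ft

Assume both steels yield.
a = (A_s − A'_s) f_y/(0.85 f'_c b) = (7.53 − 0.71) × 60/(0.85 × 5 × 12.6) = 7.641 in.
c = a/β₁ = 7.641/0.8 = 9.551 in; ε'_s = 0.003(c − d')/c = 0.0022 ≥ ε_y = 0.0021, so the compression steel yields.
M_n = (A_s − A'_s) f_y (d − a/2) + A'_s f_y (d − d') = 409.2 × (27.3 − 3.8205) + 42.6 × (27.3 − 2.7) = 9607.8 + 1048.0 = 10655.8 kip·in = 10655.8/12 = 887.98 kip·ft.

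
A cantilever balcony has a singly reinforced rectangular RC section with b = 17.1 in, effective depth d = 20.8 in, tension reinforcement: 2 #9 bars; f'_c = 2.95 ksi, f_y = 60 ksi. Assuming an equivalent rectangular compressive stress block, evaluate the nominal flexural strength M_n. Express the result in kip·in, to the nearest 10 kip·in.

A_s = 2 × 1 = 2 in².
T = A_s f_y = 2 × 60 = 120 kips.
a = T/(0.85 f'_c b) = 120/(0.85 × 2.95 × 17.1) = 2.799 in.
M_n = T(d − a/2) = 120 × (20.8 − 1.3995) = 2328.1 kip·in.

M_n ≈ 2330 kip·in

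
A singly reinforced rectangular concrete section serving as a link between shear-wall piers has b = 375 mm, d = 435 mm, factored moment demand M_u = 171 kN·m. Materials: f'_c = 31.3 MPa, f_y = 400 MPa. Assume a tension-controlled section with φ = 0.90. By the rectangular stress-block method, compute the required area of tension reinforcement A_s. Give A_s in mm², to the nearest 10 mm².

M_n = M_u/φ = 171/0.90 = 190 kN·m.
With M_n = 0.85 f'_c a b (d − a/2), solve the quadratic for a:
a = d − √(d² − 2M_n/(0.85 f'_c b)) = 435 − √(435² − 2 × 190×10⁶/(0.85 × 31.3 × 375)) = 46.24 mm.
A_s = 0.85 f'_c a b / f_y = 0.85 × 31.3 × 46.24 × 375 / 400 = 1153.3 mm².

A_s ≈ 1150 mm²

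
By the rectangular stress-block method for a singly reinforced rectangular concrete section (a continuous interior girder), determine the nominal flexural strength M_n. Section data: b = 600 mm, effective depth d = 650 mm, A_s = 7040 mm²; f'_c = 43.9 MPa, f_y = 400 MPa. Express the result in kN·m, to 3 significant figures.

M_n ≈ 1650 kN·m

T = A_s f_y = 7040 × 400 = 2816000 N = 2816 kN.
From C = T: a = T/(0.85 f'_c b) = 2816000/(0.85 × 43.9 × 600) = 125.78 mm.
M_n = T(d − a/2) = 2816 kN × (650 − 62.89) mm = 1653.30 kN·m.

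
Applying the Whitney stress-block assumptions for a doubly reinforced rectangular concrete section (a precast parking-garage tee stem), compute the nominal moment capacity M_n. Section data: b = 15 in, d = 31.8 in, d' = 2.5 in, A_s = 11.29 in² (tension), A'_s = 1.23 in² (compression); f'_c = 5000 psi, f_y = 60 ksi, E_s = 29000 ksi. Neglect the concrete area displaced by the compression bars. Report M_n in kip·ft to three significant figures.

Assume both steels yield.
a = (A_s − A'_s) f_y/(0.85 f'_c b) = (11.29 − 1.23) × 60/(0.85 × 5 × 15) = 9.468 in.
c = a/β₁ = 9.468/0.8 = 11.835 in; ε'_s = 0.003(c − d')/c = 0.0024 ≥ ε_y = 0.0021, so the compression steel yields.
M_n = (A_s − A'_s) f_y (d − a/2) + A'_s f_y (d − d') = 603.6 × (31.8 − 4.734) + 73.8 × (31.8 − 2.5) = 16337.0 + 2162.3 = 18499.3 kip·in = 18499.3/12 = 1541.61 kip·ft.

M_n ≈ 1540 kip·ft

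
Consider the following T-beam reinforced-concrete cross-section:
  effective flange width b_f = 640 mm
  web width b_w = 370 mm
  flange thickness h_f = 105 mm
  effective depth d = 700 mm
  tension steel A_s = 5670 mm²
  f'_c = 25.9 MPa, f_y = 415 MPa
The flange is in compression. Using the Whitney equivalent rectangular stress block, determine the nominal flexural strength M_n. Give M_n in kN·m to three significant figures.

M_n ≈ 1430 kN·m

Tension: T = A_s f_y = 5670 × 415 = 2353050 N.
Try a within the flange: a = T/(0.85 f'_c b_f) = 2353050/(0.85 × 25.9 × 640) = 167.01 mm.
a = 167.01 > h_f = 105 mm: the block extends into the web. Split into flange-overhang and web parts.
C_f = 0.85 f'_c (b_f − b_w) h_f = 0.85 × 25.9 × (640 − 370) × 105 = 624125 N.
Remaining web compression depth: a_w = (T − C_f)/(0.85 f'_c b_w) = (2353050 − 624125)/(0.85 × 25.9 × 370) = 212.25 mm.
M_n = C_f(d − h_f/2) + (T − C_f)(d − a_w/2) = 624125 × (700 − 52.5) + 1728925 × (700 − 106.125) = 404.12 + 1026.77 = 1430.89 × 10⁶ N·mm.
M_n = 1430.89 kN·m.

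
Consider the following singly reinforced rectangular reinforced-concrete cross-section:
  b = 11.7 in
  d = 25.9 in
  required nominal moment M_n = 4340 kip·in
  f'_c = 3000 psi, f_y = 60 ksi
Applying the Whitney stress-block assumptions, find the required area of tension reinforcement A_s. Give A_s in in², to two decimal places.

From M_n = 0.85 f'_c a b (d − a/2):
a = d − √(d² − 2M_n/(0.85 f'_c b)) = 25.9 − √(25.9² − 2 × 4340/(0.85 × 3 × 11.7)) = 6.410 in.
A_s = 0.85 f'_c a b / f_y = 0.85 × 3 × 6.410 × 11.7 / 60 = 3.187 in².

A_s ≈ 3.19 in²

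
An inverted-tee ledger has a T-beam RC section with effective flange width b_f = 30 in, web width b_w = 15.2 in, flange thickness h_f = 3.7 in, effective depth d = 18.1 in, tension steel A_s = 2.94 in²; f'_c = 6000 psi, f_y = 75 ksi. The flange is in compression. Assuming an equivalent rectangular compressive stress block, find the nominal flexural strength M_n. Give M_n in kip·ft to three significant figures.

Tension: T = A_s f_y = 2.94 × 75 = 220.5 kips.
Try a within the flange: a = T/(0.85 f'_c b_f) = 220.5/(0.85 × 6 × 30) = 1.441 in.
Since a = 1.441 ≤ h_f = 3.7 in, the stress block lies entirely in the flange; analyse as a rectangular beam of width b_f.
M_n = T(d − a/2) = 220.5 × (18.1 − 0.7205) = 3832.2 kip·in.
M_n = 3832.2/12 = 319.35 kip·ft.

M_n ≈ 319 kip·ft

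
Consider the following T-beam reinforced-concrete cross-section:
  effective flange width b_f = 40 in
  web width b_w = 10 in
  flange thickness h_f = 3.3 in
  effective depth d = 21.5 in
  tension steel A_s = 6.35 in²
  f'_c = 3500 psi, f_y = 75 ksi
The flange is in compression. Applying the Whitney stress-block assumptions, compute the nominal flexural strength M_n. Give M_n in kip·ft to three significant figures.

Tension: T = A_s f_y = 6.35 × 75 = 476.25 kips.
Try a within the flange: a = T/(0.85 f'_c b_f) = 476.25/(0.85 × 3.5 × 40) = 4.002 in.
a = 4.002 > h_f = 3.3 in: the block extends into the web. Split into flange-overhang and web parts.
C_f = 0.85 f'_c (b_f − b_w) h_f = 0.85 × 3.5 × (40 − 10) × 3.3 = 294.5 kips.
Remaining web compression depth: a_w = (T − C_f)/(0.85 f'_c b_w) = (476.25 − 294.5)/(0.85 × 3.5 × 10) = 6.109 in.
M_n = C_f(d − h_f/2) + (T − C_f)(d − a_w/2) = 294.5 × (21.5 − 1.65) + 181.75 × (21.5 − 3.0545) = 5845.8 + 3352.5 = 9198.3 kip·in.
M_n = 9198.3/12 = 766.53 kip·ft.

M_n ≈ 767 kip·ft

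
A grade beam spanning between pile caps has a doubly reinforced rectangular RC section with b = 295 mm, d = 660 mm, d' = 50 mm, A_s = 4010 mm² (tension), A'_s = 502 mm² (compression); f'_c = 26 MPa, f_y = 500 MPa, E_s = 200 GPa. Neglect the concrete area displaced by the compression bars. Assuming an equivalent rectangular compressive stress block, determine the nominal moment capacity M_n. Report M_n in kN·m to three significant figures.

M_n ≈ 1070 kN·m

Assume both tension and compression steel yield.
Net tension couple steel: A_s − A'_s = 3508 mm².
a = (A_s − A'_s) f_y / (0.85 f'_c b) = 1754000/(0.85 × 26 × 295) = 269.04 mm.
c = a/β₁ = 269.04/0.85 = 316.52 mm; ε'_s = 0.003(c − d')/c = 0.0025 ≥ f_y/E_s = 0.0025, so compression steel does yield.
M_n = (A_s − A'_s) f_y (d − a/2) + A'_s f_y (d − d') = [1754000 × (660 − 134.52) + 251000 × (660 − 50)] × 10⁻⁶ = 921.69 + 153.11 = 1074.80 kN·m.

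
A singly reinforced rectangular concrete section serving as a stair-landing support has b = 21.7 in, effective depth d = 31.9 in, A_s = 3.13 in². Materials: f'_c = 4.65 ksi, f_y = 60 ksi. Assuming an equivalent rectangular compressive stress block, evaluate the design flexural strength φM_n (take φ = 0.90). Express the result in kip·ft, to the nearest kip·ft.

φM_n ≈ 434 kip·ft

T = A_s f_y = 3.13 × 60 = 187.8 kips.
a = T/(0.85 f'_c b) = 187.8/(0.85 × 4.65 × 21.7) = 2.190 in.
M_n = T(d − a/2) = 187.8 × (31.9 − 1.095) = 5785.2 kip·in = 5785.2/12 = 482.10 kip·ft.
φM_n = 0.90 × 482.10 = 433.89 kip·ft.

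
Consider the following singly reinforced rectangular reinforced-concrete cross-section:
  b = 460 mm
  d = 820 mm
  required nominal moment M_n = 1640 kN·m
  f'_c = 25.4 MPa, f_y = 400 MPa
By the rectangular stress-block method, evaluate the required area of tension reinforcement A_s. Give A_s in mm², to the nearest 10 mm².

With M_n = 0.85 f'_c a b (d − a/2), solve the quadratic for a:
a = d − √(d² − 2M_n/(0.85 f'_c b)) = 820 − √(820² − 2 × 1640×10⁶/(0.85 × 25.4 × 460)) = 235.08 mm.
A_s = 0.85 f'_c a b / f_y = 0.85 × 25.4 × 235.08 × 460 / 400 = 5836.7 mm².

A_s ≈ 5840 mm²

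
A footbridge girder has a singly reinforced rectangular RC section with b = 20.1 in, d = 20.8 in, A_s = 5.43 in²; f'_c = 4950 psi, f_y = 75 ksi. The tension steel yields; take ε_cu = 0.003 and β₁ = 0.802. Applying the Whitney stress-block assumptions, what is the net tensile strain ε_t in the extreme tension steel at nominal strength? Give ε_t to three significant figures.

ε_t ≈ 0.00739

a = A_s f_y/(0.85 f'_c b) = 4.815 in.
β₁ = 0.802, so c = a/β₁ = 4.815/0.802 = 6.004 in.
From the linear strain diagram with ε_cu = 0.003: ε_t = 0.003 (d − c)/c = 0.003 × (20.8 − 6.004)/6.004 = 0.00739.
Since ε_t ≥ 0.005, the section is tension-controlled.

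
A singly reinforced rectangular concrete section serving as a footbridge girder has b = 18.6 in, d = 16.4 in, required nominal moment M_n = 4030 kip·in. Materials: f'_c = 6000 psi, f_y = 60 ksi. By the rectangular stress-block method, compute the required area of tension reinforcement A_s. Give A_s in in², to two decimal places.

From M_n = 0.85 f'_c a b (d − a/2):
a = d − √(d² − 2M_n/(0.85 f'_c b)) = 16.4 − √(16.4² − 2 × 4030/(0.85 × 6 × 18.6)) = 2.836 in.
A_s = 0.85 f'_c a b / f_y = 0.85 × 6 × 2.836 × 18.6 / 60 = 4.484 in².

A_s ≈ 4.48 in²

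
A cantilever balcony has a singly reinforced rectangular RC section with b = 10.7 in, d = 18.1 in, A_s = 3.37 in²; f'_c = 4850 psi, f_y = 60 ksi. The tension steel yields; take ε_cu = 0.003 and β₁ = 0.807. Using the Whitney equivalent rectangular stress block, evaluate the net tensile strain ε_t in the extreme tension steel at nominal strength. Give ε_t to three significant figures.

ε_t ≈ 0.00656

a = A_s f_y/(0.85 f'_c b) = 4.584 in.
β₁ = 0.807, so c = a/β₁ = 4.584/0.807 = 5.680 in.
From the linear strain diagram with ε_cu = 0.003: ε_t = 0.003 (d − c)/c = 0.003 × (18.1 − 5.680)/5.680 = 0.00656.
Since ε_t ≥ 0.005, the section is tension-controlled.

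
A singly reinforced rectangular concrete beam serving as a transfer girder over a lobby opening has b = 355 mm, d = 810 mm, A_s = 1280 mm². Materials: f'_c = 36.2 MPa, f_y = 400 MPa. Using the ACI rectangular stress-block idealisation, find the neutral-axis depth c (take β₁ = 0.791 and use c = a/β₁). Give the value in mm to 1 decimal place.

c ≈ 59.3 mm

T = A_s f_y = 1280 × 400 = 512000 N = 512 kN.
Setting C = 0.85 f'_c a b equal to T: a = 512000/(0.85 × 36.2 × 355) = 46.872 mm.
With β₁ = 0.791, c = a/β₁ = 46.872/0.791 = 59.3 mm.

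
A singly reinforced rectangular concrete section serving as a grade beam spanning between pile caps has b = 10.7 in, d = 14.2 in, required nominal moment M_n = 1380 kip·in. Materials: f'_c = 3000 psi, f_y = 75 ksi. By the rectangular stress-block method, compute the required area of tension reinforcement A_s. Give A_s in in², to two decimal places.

From M_n = 0.85 f'_c a b (d − a/2):
a = d − √(d² − 2M_n/(0.85 f'_c b)) = 14.2 − √(14.2² − 2 × 1380/(0.85 × 3 × 10.7)) = 4.176 in.
A_s = 0.85 f'_c a b / f_y = 0.85 × 3 × 4.176 × 10.7 / 75 = 1.519 in².

A_s ≈ 1.52 in²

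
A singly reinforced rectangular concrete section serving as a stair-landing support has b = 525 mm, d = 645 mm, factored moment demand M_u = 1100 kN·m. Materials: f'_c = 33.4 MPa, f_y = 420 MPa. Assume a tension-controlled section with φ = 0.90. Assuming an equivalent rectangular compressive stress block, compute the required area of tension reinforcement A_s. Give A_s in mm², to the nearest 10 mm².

M_n = M_u/φ = 1100/0.90 = 1222.22 kN·m.
With M_n = 0.85 f'_c a b (d − a/2), solve the quadratic for a:
a = d − √(d² − 2M_n/(0.85 f'_c b)) = 645 − √(645² − 2 × 1222.22×10⁶/(0.85 × 33.4 × 525)) = 142.98 mm.
A_s = 0.85 f'_c a b / f_y = 0.85 × 33.4 × 142.98 × 525 / 420 = 5074.0 mm².

A_s ≈ 5070 mm²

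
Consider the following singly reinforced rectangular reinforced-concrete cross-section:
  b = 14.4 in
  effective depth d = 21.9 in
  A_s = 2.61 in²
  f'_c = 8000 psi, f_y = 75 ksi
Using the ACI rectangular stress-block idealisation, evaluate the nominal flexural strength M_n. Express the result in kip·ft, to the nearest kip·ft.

M_n ≈ 341 kip·ft

T = A_s f_y = 2.61 × 75 = 195.75 kips.
a = T/(0.85 f'_c b) = 195.75/(0.85 × 8 × 14.4) = 1.999 in.
M_n = T(d − a/2) = 195.75 × (21.9 − 0.9995) = 4091.3 kip·in = 4091.3/12 = 340.94 kip·ft.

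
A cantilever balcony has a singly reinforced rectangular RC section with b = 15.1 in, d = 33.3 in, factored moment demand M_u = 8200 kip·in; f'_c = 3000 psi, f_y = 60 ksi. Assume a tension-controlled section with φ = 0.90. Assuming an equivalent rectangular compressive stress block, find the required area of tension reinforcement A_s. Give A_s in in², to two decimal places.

A_s ≈ 5.19 in²

M_n = M_u/φ = 8200/0.90 = 9111.11 kip·in.
From M_n = 0.85 f'_c a b (d − a/2):
a = d − √(d² − 2M_n/(0.85 f'_c b)) = 33.3 − √(33.3² − 2 × 9111.11/(0.85 × 3 × 15.1)) = 8.088 in.
A_s = 0.85 f'_c a b / f_y = 0.85 × 3 × 8.088 × 15.1 / 60 = 5.190 in².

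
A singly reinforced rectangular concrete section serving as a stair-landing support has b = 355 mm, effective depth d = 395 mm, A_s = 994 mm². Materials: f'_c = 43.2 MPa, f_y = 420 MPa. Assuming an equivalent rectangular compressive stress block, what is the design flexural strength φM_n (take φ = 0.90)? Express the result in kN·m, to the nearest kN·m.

T = A_s f_y = 994 × 420 = 417480 N = 417.48 kN.
From C = T: a = T/(0.85 f'_c b) = 417480/(0.85 × 43.2 × 355) = 32.03 mm.
M_n = T(d − a/2) = 417.48 kN × (395 − 16.015) mm = 158.22 kN·m.
φM_n = 0.90 × 158.22 = 142.40 kN·m.

φM_n ≈ 142 kN·m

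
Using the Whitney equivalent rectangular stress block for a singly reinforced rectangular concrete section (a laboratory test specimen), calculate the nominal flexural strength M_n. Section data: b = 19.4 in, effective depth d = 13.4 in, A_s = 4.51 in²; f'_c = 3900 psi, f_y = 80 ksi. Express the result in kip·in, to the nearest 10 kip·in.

T = A_s f_y = 4.51 × 80 = 360.8 kips.
a = T/(0.85 f'_c b) = 360.8/(0.85 × 3.9 × 19.4) = 5.610 in.
M_n = T(d − a/2) = 360.8 × (13.4 − 2.805) = 3822.7 kip·in.

M_n ≈ 3820 kip·in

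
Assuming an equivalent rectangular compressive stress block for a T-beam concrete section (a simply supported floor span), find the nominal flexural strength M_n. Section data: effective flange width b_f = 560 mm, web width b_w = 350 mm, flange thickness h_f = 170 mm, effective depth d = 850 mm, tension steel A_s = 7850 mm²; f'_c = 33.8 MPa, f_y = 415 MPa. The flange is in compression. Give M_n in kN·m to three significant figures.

M_n ≈ 2430 kN·m

Tension: T = A_s f_y = 7850 × 415 = 3257750 N.
Try a within the flange: a = T/(0.85 f'_c b_f) = 3257750/(0.85 × 33.8 × 560) = 202.49 mm.
a = 202.49 > h_f = 170 mm: the block extends into the web. Split into flange-overhang and web parts.
C_f = 0.85 f'_c (b_f − b_w) h_f = 0.85 × 33.8 × (560 − 350) × 170 = 1025661 N.
Remaining web compression depth: a_w = (T − C_f)/(0.85 f'_c b_w) = (3257750 − 1025661)/(0.85 × 33.8 × 350) = 221.98 mm.
M_n = C_f(d − h_f/2) + (T − C_f)(d − a_w/2) = 1025661 × (850 − 85) + 2232089 × (850 − 110.99) = 784.63 + 1649.54 = 2434.17 × 10⁶ N·mm.
M_n = 2434.17 kN·m.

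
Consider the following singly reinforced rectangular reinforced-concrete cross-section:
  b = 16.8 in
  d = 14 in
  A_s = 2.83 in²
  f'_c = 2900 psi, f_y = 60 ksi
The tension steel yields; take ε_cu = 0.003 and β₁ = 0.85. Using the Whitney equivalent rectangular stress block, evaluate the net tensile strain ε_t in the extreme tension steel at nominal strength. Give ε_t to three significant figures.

ε_t ≈ 0.00571

a = A_s f_y/(0.85 f'_c b) = 4.100 in.
β₁ = 0.85, so c = a/β₁ = 4.100/0.85 = 4.824 in.
From the linear strain diagram with ε_cu = 0.003: ε_t = 0.003 (d − c)/c = 0.003 × (14 − 4.824)/4.824 = 0.00571.
Since ε_t ≥ 0.005, the section is tension-controlled.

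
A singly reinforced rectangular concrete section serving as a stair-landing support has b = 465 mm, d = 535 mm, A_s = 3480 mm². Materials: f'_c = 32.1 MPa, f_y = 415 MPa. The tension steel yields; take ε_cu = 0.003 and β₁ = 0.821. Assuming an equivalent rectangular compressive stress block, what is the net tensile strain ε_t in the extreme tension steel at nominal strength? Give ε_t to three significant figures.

a = A_s f_y/(0.85 f'_c b) = 113.83 mm.
β₁ = 0.821, so c = a/β₁ = 113.83/0.821 = 138.65 mm.
From the linear strain diagram with ε_cu = 0.003: ε_t = 0.003 (d − c)/c = 0.003 × (535 − 138.65)/138.65 = 0.00858.
Since ε_t ≥ 0.005, the section is tension-controlled.

ε_t ≈ 0.00858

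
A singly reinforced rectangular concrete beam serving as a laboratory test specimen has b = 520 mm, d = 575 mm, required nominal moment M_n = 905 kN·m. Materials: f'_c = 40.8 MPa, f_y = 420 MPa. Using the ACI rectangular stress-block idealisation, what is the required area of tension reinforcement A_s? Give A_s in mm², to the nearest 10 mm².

With M_n = 0.85 f'_c a b (d − a/2), solve the quadratic for a:
a = d − √(d² − 2M_n/(0.85 f'_c b)) = 575 − √(575² − 2 × 905×10⁶/(0.85 × 40.8 × 520)) = 95.15 mm.
A_s = 0.85 f'_c a b / f_y = 0.85 × 40.8 × 95.15 × 520 / 420 = 4085.5 mm².

A_s ≈ 4090 mm²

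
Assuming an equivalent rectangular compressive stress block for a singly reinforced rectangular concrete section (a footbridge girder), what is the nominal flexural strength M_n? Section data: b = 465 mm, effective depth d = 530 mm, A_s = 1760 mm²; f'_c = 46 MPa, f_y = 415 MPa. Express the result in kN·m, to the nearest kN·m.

T = A_s f_y = 1760 × 415 = 730400 N = 730.4 kN.
From C = T: a = T/(0.85 f'_c b) = 730400/(0.85 × 46 × 465) = 40.17 mm.
M_n = T(d − a/2) = 730.4 kN × (530 − 20.085) mm = 372.44 kN·m.

M_n ≈ 372 kN·m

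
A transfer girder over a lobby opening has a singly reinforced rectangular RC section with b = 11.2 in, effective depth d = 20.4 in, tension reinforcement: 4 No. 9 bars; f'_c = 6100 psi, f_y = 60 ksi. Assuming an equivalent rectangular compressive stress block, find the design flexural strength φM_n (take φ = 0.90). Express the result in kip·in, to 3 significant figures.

φM_n ≈ 3960 kip·in

A_s = 4 × 1 = 4 in².
T = A_s f_y = 4 × 60 = 240 kips.
a = T/(0.85 f'_c b) = 240/(0.85 × 6.1 × 11.2) = 4.133 in.
M_n = T(d − a/2) = 240 × (20.4 − 2.0665) = 4400.0 kip·in.
φM_n = 0.90 × 4400.0 = 3960.0 kip·in.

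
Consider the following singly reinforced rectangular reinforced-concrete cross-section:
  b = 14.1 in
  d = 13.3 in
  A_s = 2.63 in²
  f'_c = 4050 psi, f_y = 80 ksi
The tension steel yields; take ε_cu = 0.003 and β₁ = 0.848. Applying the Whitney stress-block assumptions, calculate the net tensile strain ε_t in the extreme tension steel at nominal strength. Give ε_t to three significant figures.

a = A_s f_y/(0.85 f'_c b) = 4.335 in.
β₁ = 0.848, so c = a/β₁ = 4.335/0.848 = 5.112 in.
From the linear strain diagram with ε_cu = 0.003: ε_t = 0.003 (d − c)/c = 0.003 × (13.3 − 5.112)/5.112 = 0.00481.
ε_t is between 0.004 and 0.005 — transition zone.

ε_t ≈ 0.00481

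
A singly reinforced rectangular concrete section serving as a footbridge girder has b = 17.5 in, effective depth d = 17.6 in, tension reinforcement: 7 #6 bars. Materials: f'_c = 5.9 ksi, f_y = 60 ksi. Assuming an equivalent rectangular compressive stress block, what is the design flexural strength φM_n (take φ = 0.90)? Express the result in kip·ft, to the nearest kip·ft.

φM_n ≈ 229 kip·ft

A_s = 7 × 0.44 = 3.08 in².
T = A_s f_y = 3.08 × 60 = 184.8 kips.
a = T/(0.85 f'_c b) = 184.8/(0.85 × 5.9 × 17.5) = 2.106 in.
M_n = T(d − a/2) = 184.8 × (17.6 − 1.053) = 3057.9 kip·in = 3057.9/12 = 254.83 kip·ft.
φM_n = 0.90 × 254.83 = 229.35 kip·ft.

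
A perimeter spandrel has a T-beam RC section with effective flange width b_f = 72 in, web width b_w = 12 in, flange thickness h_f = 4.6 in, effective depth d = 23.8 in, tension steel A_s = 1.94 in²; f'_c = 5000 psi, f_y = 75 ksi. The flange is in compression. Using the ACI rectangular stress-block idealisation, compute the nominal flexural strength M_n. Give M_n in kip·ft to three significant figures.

M_n ≈ 286 kip·ft

Tension: T = A_s f_y = 1.94 × 75 = 145.5 kips.
Try a within the flange: a = T/(0.85 f'_c b_f) = 145.5/(0.85 × 5 × 72) = 0.475 in.
Since a = 0.475 ≤ h_f = 4.6 in, the stress block lies entirely in the flange; analyse as a rectangular beam of width b_f.
M_n = T(d − a/2) = 145.5 × (23.8 − 0.2375) = 3428.3 kip·in.
M_n = 3428.3/12 = 285.69 kip·ft.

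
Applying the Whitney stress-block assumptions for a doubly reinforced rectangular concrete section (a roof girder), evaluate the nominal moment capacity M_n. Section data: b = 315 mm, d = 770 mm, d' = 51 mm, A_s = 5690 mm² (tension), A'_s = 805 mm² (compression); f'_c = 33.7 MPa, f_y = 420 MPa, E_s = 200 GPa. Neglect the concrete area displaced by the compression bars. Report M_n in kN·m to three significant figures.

M_n ≈ 1590 kN·m

Assume both tension and compression steel yield.
Net tension couple steel: A_s − A'_s = 4885 mm².
a = (A_s − A'_s) f_y / (0.85 f'_c b) = 2051700/(0.85 × 33.7 × 315) = 227.38 mm.
c = a/β₁ = 227.38/0.809 = 281.06 mm; ε'_s = 0.003(c − d')/c = 0.0025 ≥ f_y/E_s = 0.0021, so compression steel does yield.
M_n = (A_s − A'_s) f_y (d − a/2) + A'_s f_y (d − d') = [2051700 × (770 − 113.69) + 338100 × (770 − 51)] × 10⁻⁶ = 1346.55 + 243.09 = 1589.64 kN·m.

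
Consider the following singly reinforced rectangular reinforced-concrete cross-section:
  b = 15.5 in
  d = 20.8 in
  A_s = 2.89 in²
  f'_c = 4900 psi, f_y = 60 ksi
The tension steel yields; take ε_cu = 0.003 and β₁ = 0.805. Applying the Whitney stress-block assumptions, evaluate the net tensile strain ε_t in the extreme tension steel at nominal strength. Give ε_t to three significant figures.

ε_t ≈ 0.0157

a = A_s f_y/(0.85 f'_c b) = 2.686 in.
β₁ = 0.805, so c = a/β₁ = 2.686/0.805 = 3.337 in.
From the linear strain diagram with ε_cu = 0.003: ε_t = 0.003 (d − c)/c = 0.003 × (20.8 − 3.337)/3.337 = 0.0157.
Since ε_t ≥ 0.005, the section is tension-controlled.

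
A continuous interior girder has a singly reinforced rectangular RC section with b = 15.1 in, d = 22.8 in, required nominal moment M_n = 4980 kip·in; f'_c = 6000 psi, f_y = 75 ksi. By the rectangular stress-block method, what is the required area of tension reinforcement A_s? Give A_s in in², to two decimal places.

A_s ≈ 3.12 in²

From M_n = 0.85 f'_c a b (d − a/2):
a = d − √(d² − 2M_n/(0.85 f'_c b)) = 22.8 − √(22.8² − 2 × 4980/(0.85 × 6 × 15.1)) = 3.039 in.
A_s = 0.85 f'_c a b / f_y = 0.85 × 6 × 3.039 × 15.1 / 75 = 3.120 in².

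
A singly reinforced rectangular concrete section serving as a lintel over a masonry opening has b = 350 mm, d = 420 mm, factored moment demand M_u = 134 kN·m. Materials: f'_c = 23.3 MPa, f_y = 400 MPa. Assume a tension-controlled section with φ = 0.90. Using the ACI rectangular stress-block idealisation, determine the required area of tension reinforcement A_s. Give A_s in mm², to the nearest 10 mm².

M_n = M_u/φ = 134/0.90 = 148.889 kN·m.
With M_n = 0.85 f'_c a b (d − a/2), solve the quadratic for a:
a = d − √(d² − 2M_n/(0.85 f'_c b)) = 420 − √(420² − 2 × 148.889×10⁶/(0.85 × 23.3 × 350)) = 54.70 mm.
A_s = 0.85 f'_c a b / f_y = 0.85 × 23.3 × 54.70 × 350 / 400 = 947.9 mm².

A_s ≈ 950 mm²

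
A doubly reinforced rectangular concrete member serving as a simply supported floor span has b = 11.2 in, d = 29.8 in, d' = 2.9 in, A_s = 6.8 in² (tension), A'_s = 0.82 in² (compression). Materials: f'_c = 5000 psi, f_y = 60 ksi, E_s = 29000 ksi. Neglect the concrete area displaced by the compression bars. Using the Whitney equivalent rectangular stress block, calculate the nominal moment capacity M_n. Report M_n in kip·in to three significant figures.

M_n ≈ 10700 kip·in

Assume both steels yield.
a = (A_s − A'_s) f_y/(0.85 f'_c b) = (6.8 − 0.82) × 60/(0.85 × 5 × 11.2) = 7.538 in.
c = a/β₁ = 7.538/0.8 = 9.423 in; ε'_s = 0.003(c − d')/c = 0.0021 ≥ ε_y = 0.0021, so the compression steel yields.
M_n = (A_s − A'_s) f_y (d − a/2) + A'_s f_y (d − d') = 358.8 × (29.8 − 3.769) + 49.2 × (29.8 − 2.9) = 9339.9 + 1323.5 = 10663.4 kip·in.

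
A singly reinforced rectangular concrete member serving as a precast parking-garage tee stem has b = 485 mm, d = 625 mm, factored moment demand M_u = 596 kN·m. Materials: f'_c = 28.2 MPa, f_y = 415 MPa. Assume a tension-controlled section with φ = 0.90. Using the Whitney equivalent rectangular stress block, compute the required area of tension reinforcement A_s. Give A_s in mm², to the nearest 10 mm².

M_n = M_u/φ = 596/0.90 = 662.222 kN·m.
With M_n = 0.85 f'_c a b (d − a/2), solve the quadratic for a:
a = d − √(d² − 2M_n/(0.85 f'_c b)) = 625 − √(625² − 2 × 662.222×10⁶/(0.85 × 28.2 × 485)) = 98.98 mm.
A_s = 0.85 f'_c a b / f_y = 0.85 × 28.2 × 98.98 × 485 / 415 = 2772.7 mm².

A_s ≈ 2770 mm²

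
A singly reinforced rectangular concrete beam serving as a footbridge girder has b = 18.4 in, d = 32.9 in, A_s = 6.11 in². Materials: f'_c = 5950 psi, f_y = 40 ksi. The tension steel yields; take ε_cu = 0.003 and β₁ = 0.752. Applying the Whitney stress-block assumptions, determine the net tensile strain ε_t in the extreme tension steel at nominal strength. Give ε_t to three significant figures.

a = A_s f_y/(0.85 f'_c b) = 2.626 in.
β₁ = 0.752, so c = a/β₁ = 2.626/0.752 = 3.492 in.
From the linear strain diagram with ε_cu = 0.003: ε_t = 0.003 (d − c)/c = 0.003 × (32.9 − 3.492)/3.492 = 0.0253.
Since ε_t ≥ 0.005, the section is tension-controlled.

ε_t ≈ 0.0253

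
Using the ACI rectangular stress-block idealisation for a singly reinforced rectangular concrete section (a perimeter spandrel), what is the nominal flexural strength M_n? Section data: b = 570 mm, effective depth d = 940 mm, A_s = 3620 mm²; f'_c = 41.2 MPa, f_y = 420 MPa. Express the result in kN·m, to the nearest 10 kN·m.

T = A_s f_y = 3620 × 420 = 1520400 N = 1520.4 kN.
From C = T: a = T/(0.85 f'_c b) = 1520400/(0.85 × 41.2 × 570) = 76.17 mm.
M_n = T(d − a/2) = 1520.4 kN × (940 − 38.085) mm = 1371.27 kN·m.

M_n ≈ 1370 kN·m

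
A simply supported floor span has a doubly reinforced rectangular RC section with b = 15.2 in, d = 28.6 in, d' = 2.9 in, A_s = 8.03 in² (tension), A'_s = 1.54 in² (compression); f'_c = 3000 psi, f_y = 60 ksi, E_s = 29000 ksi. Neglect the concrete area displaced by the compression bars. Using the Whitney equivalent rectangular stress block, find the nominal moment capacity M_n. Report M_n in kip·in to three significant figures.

Assume both steels yield.
a = (A_s − A'_s) f_y/(0.85 f'_c b) = (8.03 − 1.54) × 60/(0.85 × 3 × 15.2) = 10.046 in.
c = a/β₁ = 10.046/0.85 = 11.819 in; ε'_s = 0.003(c − d')/c = 0.0023 ≥ ε_y = 0.0021, so the compression steel yields.
M_n = (A_s − A'_s) f_y (d − a/2) + A'_s f_y (d − d') = 389.4 × (28.6 − 5.023) + 92.4 × (28.6 − 2.9) = 9180.9 + 2374.7 = 11555.6 kip·in.

M_n ≈ 11600 kip·in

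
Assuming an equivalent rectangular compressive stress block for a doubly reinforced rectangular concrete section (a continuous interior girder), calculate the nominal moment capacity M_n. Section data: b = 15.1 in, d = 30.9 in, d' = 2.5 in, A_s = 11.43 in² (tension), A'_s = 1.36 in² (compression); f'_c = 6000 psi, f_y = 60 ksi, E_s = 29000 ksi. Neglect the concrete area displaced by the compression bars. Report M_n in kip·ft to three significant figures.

Assume both steels yield.
a = (A_s − A'_s) f_y/(0.85 f'_c b) = (11.43 − 1.36) × 60/(0.85 × 6 × 15.1) = 7.846 in.
c = a/β₁ = 7.846/0.75 = 10.461 in; ε'_s = 0.003(c − d')/c = 0.0023 ≥ ε_y = 0.0021, so the compression steel yields.
M_n = (A_s − A'_s) f_y (d − a/2) + A'_s f_y (d − d') = 604.2 × (30.9 − 3.923) + 81.6 × (30.9 − 2.5) = 16299.5 + 2317.4 = 18616.9 kip·in = 18616.9/12 = 1551.41 kip·ft.

M_n ≈ 1550 kip·ft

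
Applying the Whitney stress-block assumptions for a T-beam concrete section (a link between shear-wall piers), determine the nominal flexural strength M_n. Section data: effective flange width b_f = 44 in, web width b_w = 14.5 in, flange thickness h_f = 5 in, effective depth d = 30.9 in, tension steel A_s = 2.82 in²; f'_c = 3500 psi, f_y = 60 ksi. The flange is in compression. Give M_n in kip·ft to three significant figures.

Tension: T = A_s f_y = 2.82 × 60 = 169.2 kips.
Try a within the flange: a = T/(0.85 f'_c b_f) = 169.2/(0.85 × 3.5 × 44) = 1.293 in.
Since a = 1.293 ≤ h_f = 5 in, the stress block lies entirely in the flange; analyse as a rectangular beam of width b_f.
M_n = T(d − a/2) = 169.2 × (30.9 − 0.6465) = 5118.9 kip·in.
M_n = 5118.9/12 = 426.58 kip·ft.

M_n ≈ 427 kip·ft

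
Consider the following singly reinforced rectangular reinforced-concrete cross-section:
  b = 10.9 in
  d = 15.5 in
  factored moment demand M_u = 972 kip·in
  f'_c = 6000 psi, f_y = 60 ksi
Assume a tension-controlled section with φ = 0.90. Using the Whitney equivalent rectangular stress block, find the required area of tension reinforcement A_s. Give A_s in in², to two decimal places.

M_n = M_u/φ = 972/0.90 = 1080 kip·in.
From M_n = 0.85 f'_c a b (d − a/2):
a = d − √(d² − 2M_n/(0.85 f'_c b)) = 15.5 − √(15.5² − 2 × 1080/(0.85 × 6 × 10.9)) = 1.309 in.
A_s = 0.85 f'_c a b / f_y = 0.85 × 6 × 1.309 × 10.9 / 60 = 1.213 in².

A_s ≈ 1.21 in²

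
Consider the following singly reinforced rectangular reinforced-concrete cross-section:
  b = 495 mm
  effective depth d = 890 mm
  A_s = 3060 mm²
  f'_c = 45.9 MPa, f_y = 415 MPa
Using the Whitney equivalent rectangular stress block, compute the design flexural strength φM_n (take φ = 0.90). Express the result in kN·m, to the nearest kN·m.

φM_n ≈ 980 kN·m

T = A_s f_y = 3060 × 415 = 1269900 N = 1269.9 kN.
From C = T: a = T/(0.85 f'_c b) = 1269900/(0.85 × 45.9 × 495) = 65.76 mm.
M_n = T(d − a/2) = 1269.9 kN × (890 − 32.88) mm = 1088.46 kN·m.
φM_n = 0.90 × 1088.46 = 979.61 kN·m.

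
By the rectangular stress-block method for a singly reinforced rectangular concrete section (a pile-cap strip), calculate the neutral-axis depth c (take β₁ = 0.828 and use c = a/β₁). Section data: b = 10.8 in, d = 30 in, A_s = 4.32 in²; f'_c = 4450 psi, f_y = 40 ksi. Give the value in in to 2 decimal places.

T = A_s f_y = 4.32 × 40 = 172.8 kips.
a = T/(0.85 f'_c b) = 172.8/(0.85 × 4.45 × 10.8) = 4.2300 in.
With β₁ = 0.828, c = a/β₁ = 4.2300/0.828 = 5.11 in.

c ≈ 5.11 in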